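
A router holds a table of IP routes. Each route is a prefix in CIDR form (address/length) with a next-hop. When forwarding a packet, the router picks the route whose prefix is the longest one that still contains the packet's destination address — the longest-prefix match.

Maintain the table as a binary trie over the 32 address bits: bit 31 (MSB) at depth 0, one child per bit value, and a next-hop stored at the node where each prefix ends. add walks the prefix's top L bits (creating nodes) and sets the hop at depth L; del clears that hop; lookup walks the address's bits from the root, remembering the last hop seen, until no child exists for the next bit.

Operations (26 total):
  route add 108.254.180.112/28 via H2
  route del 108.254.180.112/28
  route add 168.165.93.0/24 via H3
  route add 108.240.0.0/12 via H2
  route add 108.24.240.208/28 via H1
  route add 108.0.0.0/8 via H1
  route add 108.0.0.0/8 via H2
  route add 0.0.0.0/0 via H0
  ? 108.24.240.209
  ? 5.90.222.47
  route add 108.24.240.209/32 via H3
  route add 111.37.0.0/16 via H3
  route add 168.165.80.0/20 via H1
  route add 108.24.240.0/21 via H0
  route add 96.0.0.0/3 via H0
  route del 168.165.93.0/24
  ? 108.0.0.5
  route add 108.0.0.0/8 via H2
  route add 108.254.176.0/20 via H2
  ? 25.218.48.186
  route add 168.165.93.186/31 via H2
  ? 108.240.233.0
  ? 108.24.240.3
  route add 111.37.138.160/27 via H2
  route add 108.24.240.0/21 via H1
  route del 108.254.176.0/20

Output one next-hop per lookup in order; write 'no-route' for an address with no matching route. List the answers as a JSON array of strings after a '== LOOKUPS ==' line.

Process each operation:
  add 108.254.180.112/28 -> H2 at depth 28
  del 108.254.180.112/28 (clear depth 28)
  add 168.165.93.0/24 -> H3 at depth 24
  add 108.240.0.0/12 -> H2 at depth 12
  add 108.24.240.208/28 -> H1 at depth 28
  add 108.0.0.0/8 -> H1 at depth 8
  add 108.0.0.0/8 -> H2 at depth 8
  add 0.0.0.0/0 -> H0 at depth 0
  lookup 108.24.240.209: bits 0110110000011000111100001101 walk d0:H0→d1:-→d2:-→d3:-→d4:-→d5:-→d6:-→d7:-→d8:H2→d9:-→d10:-→d11:-→d12:-→d13:-→d14:-→d15:-→d16:-→d17:-→d18:-→d19:-→d20:-→d21:-→d22:-→d23:-→d24:-→d25:-→d26:-→d27:-→d28:H1 -> H1
  lookup 5.90.222.47: bits 0 walk d0:H0→d1:- -> H0
  add 108.24.240.209/32 -> H3 at depth 32
  add 111.37.0.0/16 -> H3 at depth 16
  add 168.165.80.0/20 -> H1 at depth 20
  add 108.24.240.0/21 -> H0 at depth 21
  add 96.0.0.0/3 -> H0 at depth 3
  del 168.165.93.0/24 (clear depth 24)
  lookup 108.0.0.5: bits 01101100000 walk d0:H0→d1:-→d2:-→d3:H0→d4:-→d5:-→d6:-→d7:-→d8:H2→d9:-→d10:-→d11:- -> H2
  add 108.0.0.0/8 -> H2 at depth 8
  add 108.254.176.0/20 -> H2 at depth 20
  lookup 25.218.48.186: bits 0 walk d0:H0→d1:- -> H0
  add 168.165.93.186/31 -> H2 at depth 31
  lookup 108.240.233.0: bits 011011001111 walk d0:H0→d1:-→d2:-→d3:H0→d4:-→d5:-→d6:-→d7:-→d8:H2→d9:-→d10:-→d11:-→d12:H2 -> H2
  lookup 108.24.240.3: bits 011011000001100011110000 walk d0:H0→d1:-→d2:-→d3:H0→d4:-→d5:-→d6:-→d7:-→d8:H2→d9:-→d10:-→d11:-→d12:-→d13:-→d14:-→d15:-→d16:-→d17:-→d18:-→d19:-→d20:-→d21:H0→d22:-→d23:-→d24:- -> H0
  add 111.37.138.160/27 -> H2 at depth 27
  add 108.24.240.0/21 -> H1 at depth 21
  del 108.254.176.0/20 (clear depth 20)

== LOOKUPS ==
["H1","H0","H2","H0","H2","H0"]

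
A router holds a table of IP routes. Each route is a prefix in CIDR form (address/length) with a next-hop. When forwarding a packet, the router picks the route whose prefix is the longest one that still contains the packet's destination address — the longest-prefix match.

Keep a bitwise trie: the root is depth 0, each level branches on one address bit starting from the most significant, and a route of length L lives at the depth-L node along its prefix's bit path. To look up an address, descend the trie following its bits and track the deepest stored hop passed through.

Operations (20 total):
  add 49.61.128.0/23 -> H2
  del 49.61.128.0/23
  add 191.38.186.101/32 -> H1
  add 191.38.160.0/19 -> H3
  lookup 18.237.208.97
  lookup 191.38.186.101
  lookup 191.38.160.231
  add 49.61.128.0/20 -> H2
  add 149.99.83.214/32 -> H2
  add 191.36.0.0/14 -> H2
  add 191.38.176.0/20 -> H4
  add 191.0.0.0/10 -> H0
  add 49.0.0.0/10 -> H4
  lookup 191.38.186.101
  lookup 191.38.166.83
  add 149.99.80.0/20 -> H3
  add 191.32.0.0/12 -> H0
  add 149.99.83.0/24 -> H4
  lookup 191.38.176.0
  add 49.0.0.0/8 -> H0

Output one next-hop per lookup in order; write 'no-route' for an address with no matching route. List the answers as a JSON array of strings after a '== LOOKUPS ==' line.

Process each operation:
  + 49.61.128.0/23 (H2) depth=23
  - 49.61.128.0/23 clear@23
  + 191.38.186.101/32 (H1) depth=32
  + 191.38.160.0/19 (H3) depth=19
  lookup 18.237.208.97: bits 00 walk d0:-→d1:-→d2:- -> no-route
  lookup 191.38.186.101: bits 10111111001001101011101001100101 walk d0:-→d1:-→d2:-→d3:-→d4:-→d5:-→d6:-→d7:-→d8:-→d9:-→d10:-→d11:-→d12:-→d13:-→d14:-→d15:-→d16:-→d17:-→d18:-→d19:H3→d20:-→d21:-→d22:-→d23:-→d24:-→d25:-→d26:-→d27:-→d28:-→d29:-→d30:-→d31:-→d32:H1 -> H1
  lookup 191.38.160.231: bits 1011111100100110101 walk d0:-→d1:-→d2:-→d3:-→d4:-→d5:-→d6:-→d7:-→d8:-→d9:-→d10:-→d11:-→d12:-→d13:-→d14:-→d15:-→d16:-→d17:-→d18:-→d19:H3 -> H3
  + 49.61.128.0/20 (H2) depth=20
  + 149.99.83.214/32 (H2) depth=32
  + 191.36.0.0/14 (H2) depth=14
  + 191.38.176.0/20 (H4) depth=20
  + 191.0.0.0/10 (H0) depth=10
  + 49.0.0.0/10 (H4) depth=10
  lookup 191.38.186.101: bits 10111111001001101011101001100101 walk d0:-→d1:-→d2:-→d3:-→d4:-→d5:-→d6:-→d7:-→d8:-→d9:-→d10:H0→d11:-→d12:-→d13:-→d14:H2→d15:-→d16:-→d17:-→d18:-→d19:H3→d20:H4→d21:-→d22:-→d23:-→d24:-→d25:-→d26:-→d27:-→d28:-→d29:-→d30:-→d31:-→d32:H1 -> H1
  lookup 191.38.166.83: bits 1011111100100110101 walk d0:-→d1:-→d2:-→d3:-→d4:-→d5:-→d6:-→d7:-→d8:-→d9:-→d10:H0→d11:-→d12:-→d13:-→d14:H2→d15:-→d16:-→d17:-→d18:-→d19:H3 -> H3
  + 149.99.80.0/20 (H3) depth=20
  + 191.32.0.0/12 (H0) depth=12
  + 149.99.83.0/24 (H4) depth=24
  lookup 191.38.176.0: bits 10111111001001101011 walk d0:-→d1:-→d2:-→d3:-→d4:-→d5:-→d6:-→d7:-→d8:-→d9:-→d10:H0→d11:-→d12:H0→d13:-→d14:H2→d15:-→d16:-→d17:-→d18:-→d19:H3→d20:H4 -> H4
  + 49.0.0.0/8 (H0) depth=8

== LOOKUPS ==
["no-route","H1","H3","H1","H3","H4"]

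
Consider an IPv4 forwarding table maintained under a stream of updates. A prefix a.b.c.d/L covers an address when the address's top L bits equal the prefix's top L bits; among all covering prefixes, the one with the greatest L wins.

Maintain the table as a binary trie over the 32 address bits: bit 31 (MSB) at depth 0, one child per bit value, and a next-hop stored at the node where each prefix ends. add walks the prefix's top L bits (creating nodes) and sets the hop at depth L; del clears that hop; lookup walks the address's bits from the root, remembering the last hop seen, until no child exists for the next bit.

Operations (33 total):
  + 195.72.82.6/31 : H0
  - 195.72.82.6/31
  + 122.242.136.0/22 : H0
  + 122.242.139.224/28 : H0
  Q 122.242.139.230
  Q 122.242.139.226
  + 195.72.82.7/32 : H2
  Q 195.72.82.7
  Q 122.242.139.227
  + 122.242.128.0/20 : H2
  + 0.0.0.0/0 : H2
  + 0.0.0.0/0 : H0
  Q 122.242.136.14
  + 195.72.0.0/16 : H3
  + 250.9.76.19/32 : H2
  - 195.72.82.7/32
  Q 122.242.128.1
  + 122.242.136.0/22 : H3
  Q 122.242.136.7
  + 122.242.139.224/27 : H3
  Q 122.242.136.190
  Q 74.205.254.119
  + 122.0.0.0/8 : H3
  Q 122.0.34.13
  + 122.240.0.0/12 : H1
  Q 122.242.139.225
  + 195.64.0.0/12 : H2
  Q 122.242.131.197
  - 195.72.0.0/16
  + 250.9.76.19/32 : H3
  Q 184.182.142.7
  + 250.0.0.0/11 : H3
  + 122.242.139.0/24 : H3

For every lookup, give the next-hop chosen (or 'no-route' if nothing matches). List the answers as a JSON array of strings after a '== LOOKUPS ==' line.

Trace:
  + 195.72.82.6/31 (H0) depth=31
  del 195.72.82.6/31 (clear depth 31)
  + 122.242.136.0/22 (H0) depth=22
  + 122.242.139.224/28 (H0) depth=28
  lookup 122.242.139.230: bits 0111101011110010100010111110 walk d0:-→d1:-→d2:-→d3:-→d4:-→d5:-→d6:-→d7:-→d8:-→d9:-→d10:-→d11:-→d12:-→d13:-→d14:-→d15:-→d16:-→d17:-→d18:-→d19:-→d20:-→d21:-→d22:H0→d23:-→d24:-→d25:-→d26:-→d27:-→d28:H0 -> H0
  lookup 122.242.139.226: bits 0111101011110010100010111110 walk d0:-→d1:-→d2:-→d3:-→d4:-→d5:-→d6:-→d7:-→d8:-→d9:-→d10:-→d11:-→d12:-→d13:-→d14:-→d15:-→d16:-→d17:-→d18:-→d19:-→d20:-→d21:-→d22:H0→d23:-→d24:-→d25:-→d26:-→d27:-→d28:H0 -> H0
  + 195.72.82.7/32 (H2) depth=32
  lookup 195.72.82.7: bits 11000011010010000101001000000111 walk d0:-→d1:-→d2:-→d3:-→d4:-→d5:-→d6:-→d7:-→d8:-→d9:-→d10:-→d11:-→d12:-→d13:-→d14:-→d15:-→d16:-→d17:-→d18:-→d19:-→d20:-→d21:-→d22:-→d23:-→d24:-→d25:-→d26:-→d27:-→d28:-→d29:-→d30:-→d31:-→d32:H2 -> H2
  lookup 122.242.139.227: bits 0111101011110010100010111110 walk d0:-→d1:-→d2:-→d3:-→d4:-→d5:-→d6:-→d7:-→d8:-→d9:-→d10:-→d11:-→d12:-→d13:-→d14:-→d15:-→d16:-→d17:-→d18:-→d19:-→d20:-→d21:-→d22:H0→d23:-→d24:-→d25:-→d26:-→d27:-→d28:H0 -> H0
  + 122.242.128.0/20 (H2) depth=20
  + 0.0.0.0/0 (H2) depth=0
  + 0.0.0.0/0 (H0) depth=0
  lookup 122.242.136.14: bits 0111101011110010100010 walk d0:H0→d1:-→d2:-→d3:-→d4:-→d5:-→d6:-→d7:-→d8:-→d9:-→d10:-→d11:-→d12:-→d13:-→d14:-→d15:-→d16:-→d17:-→d18:-→d19:-→d20:H2→d21:-→d22:H0 -> H0
  + 195.72.0.0/16 (H3) depth=16
  + 250.9.76.19/32 (H2) depth=32
  del 195.72.82.7/32 (clear depth 32)
  lookup 122.242.128.1: bits 01111010111100101000 walk d0:H0→d1:-→d2:-→d3:-→d4:-→d5:-→d6:-→d7:-→d8:-→d9:-→d10:-→d11:-→d12:-→d13:-→d14:-→d15:-→d16:-→d17:-→d18:-→d19:-→d20:H2 -> H2
  + 122.242.136.0/22 (H3) depth=22
  lookup 122.242.136.7: bits 0111101011110010100010 walk d0:H0→d1:-→d2:-→d3:-→d4:-→d5:-→d6:-→d7:-→d8:-→d9:-→d10:-→d11:-→d12:-→d13:-→d14:-→d15:-→d16:-→d17:-→d18:-→d19:-→d20:H2→d21:-→d22:H3 -> H3
  + 122.242.139.224/27 (H3) depth=27
  lookup 122.242.136.190: bits 0111101011110010100010 walk d0:H0→d1:-→d2:-→d3:-→d4:-→d5:-→d6:-→d7:-→d8:-→d9:-→d10:-→d11:-→d12:-→d13:-→d14:-→d15:-→d16:-→d17:-→d18:-→d19:-→d20:H2→d21:-→d22:H3 -> H3
  lookup 74.205.254.119: bits 01 walk d0:H0→d1:-→d2:- -> H0
  + 122.0.0.0/8 (H3) depth=8
  lookup 122.0.34.13: bits 01111010 walk d0:H0→d1:-→d2:-→d3:-→d4:-→d5:-→d6:-→d7:-→d8:H3 -> H3
  + 122.240.0.0/12 (H1) depth=12
  lookup 122.242.139.225: bits 0111101011110010100010111110 walk d0:H0→d1:-→d2:-→d3:-→d4:-→d5:-→d6:-→d7:-→d8:H3→d9:-→d10:-→d11:-→d12:H1→d13:-→d14:-→d15:-→d16:-→d17:-→d18:-→d19:-→d20:H2→d21:-→d22:H3→d23:-→d24:-→d25:-→d26:-→d27:H3→d28:H0 -> H0
  + 195.64.0.0/12 (H2) depth=12
  lookup 122.242.131.197: bits 01111010111100101000 walk d0:H0→d1:-→d2:-→d3:-→d4:-→d5:-→d6:-→d7:-→d8:H3→d9:-→d10:-→d11:-→d12:H1→d13:-→d14:-→d15:-→d16:-→d17:-→d18:-→d19:-→d20:H2 -> H2
  del 195.72.0.0/16 (clear depth 16)
  + 250.9.76.19/32 (H3) depth=32
  lookup 184.182.142.7: bits 1 walk d0:H0→d1:- -> H0
  + 250.0.0.0/11 (H3) depth=11
  + 122.242.139.0/24 (H3) depth=24

== LOOKUPS ==
["H0","H0","H2","H0","H0","H2","H3","H3","H0","H3","H0","H2","H0"]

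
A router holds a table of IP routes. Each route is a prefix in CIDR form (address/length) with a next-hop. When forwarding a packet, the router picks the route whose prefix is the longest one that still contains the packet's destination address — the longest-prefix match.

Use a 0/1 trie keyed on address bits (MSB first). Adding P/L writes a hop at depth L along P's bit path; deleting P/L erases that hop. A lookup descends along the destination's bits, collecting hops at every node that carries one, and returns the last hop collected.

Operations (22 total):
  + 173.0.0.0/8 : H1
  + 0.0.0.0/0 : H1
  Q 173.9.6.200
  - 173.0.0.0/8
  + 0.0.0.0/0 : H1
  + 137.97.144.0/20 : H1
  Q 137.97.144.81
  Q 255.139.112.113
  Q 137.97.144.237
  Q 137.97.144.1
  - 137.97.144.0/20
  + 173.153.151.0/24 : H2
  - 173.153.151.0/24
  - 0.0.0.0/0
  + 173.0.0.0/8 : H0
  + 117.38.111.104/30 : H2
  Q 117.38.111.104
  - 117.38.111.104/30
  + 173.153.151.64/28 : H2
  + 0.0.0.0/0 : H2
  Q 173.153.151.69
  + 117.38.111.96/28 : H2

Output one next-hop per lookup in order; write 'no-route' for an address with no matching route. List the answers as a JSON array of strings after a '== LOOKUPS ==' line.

Process each operation:
  add 173.0.0.0/8 -> H1 at depth 8
  add 0.0.0.0/0 -> H1 at depth 0
  ? 173.9.6.200  path d0:H1→d1:-→d2:-→d3:-→d4:-→d5:-→d6:-→d7:-→d8:H1  best=H1
  del 173.0.0.0/8 (clear depth 8)
  add 0.0.0.0/0 -> H1 at depth 0
  add 137.97.144.0/20 -> H1 at depth 20
  ? 137.97.144.81  path d0:H1→d1:-→d2:-→d3:-→d4:-→d5:-→d6:-→d7:-→d8:-→d9:-→d10:-→d11:-→d12:-→d13:-→d14:-→d15:-→d16:-→d17:-→d18:-→d19:-→d20:H1  best=H1
  ? 255.139.112.113  path d0:H1→d1:-  best=H1
  ? 137.97.144.237  path d0:H1→d1:-→d2:-→d3:-→d4:-→d5:-→d6:-→d7:-→d8:-→d9:-→d10:-→d11:-→d12:-→d13:-→d14:-→d15:-→d16:-→d17:-→d18:-→d19:-→d20:H1  best=H1
  ? 137.97.144.1  path d0:H1→d1:-→d2:-→d3:-→d4:-→d5:-→d6:-→d7:-→d8:-→d9:-→d10:-→d11:-→d12:-→d13:-→d14:-→d15:-→d16:-→d17:-→d18:-→d19:-→d20:H1  best=H1
  del 137.97.144.0/20 (clear depth 20)
  add 173.153.151.0/24 -> H2 at depth 24
  del 173.153.151.0/24 (clear depth 24)
  del 0.0.0.0/0 (clear depth 0)
  add 173.0.0.0/8 -> H0 at depth 8
  add 117.38.111.104/30 -> H2 at depth 30
  ? 117.38.111.104  path d0:-→d1:-→d2:-→d3:-→d4:-→d5:-→d6:-→d7:-→d8:-→d9:-→d10:-→d11:-→d12:-→d13:-→d14:-→d15:-→d16:-→d17:-→d18:-→d19:-→d20:-→d21:-→d22:-→d23:-→d24:-→d25:-→d26:-→d27:-→d28:-→d29:-→d30:H2  best=H2
  del 117.38.111.104/30 (clear depth 30)
  add 173.153.151.64/28 -> H2 at depth 28
  add 0.0.0.0/0 -> H2 at depth 0
  ? 173.153.151.69  path d0:H2→d1:-→d2:-→d3:-→d4:-→d5:-→d6:-→d7:-→d8:H0→d9:-→d10:-→d11:-→d12:-→d13:-→d14:-→d15:-→d16:-→d17:-→d18:-→d19:-→d20:-→d21:-→d22:-→d23:-→d24:-→d25:-→d26:-→d27:-→d28:H2  best=H2
  add 117.38.111.96/28 -> H2 at depth 28

== LOOKUPS ==
["H1","H1","H1","H1","H1","H2","H2"]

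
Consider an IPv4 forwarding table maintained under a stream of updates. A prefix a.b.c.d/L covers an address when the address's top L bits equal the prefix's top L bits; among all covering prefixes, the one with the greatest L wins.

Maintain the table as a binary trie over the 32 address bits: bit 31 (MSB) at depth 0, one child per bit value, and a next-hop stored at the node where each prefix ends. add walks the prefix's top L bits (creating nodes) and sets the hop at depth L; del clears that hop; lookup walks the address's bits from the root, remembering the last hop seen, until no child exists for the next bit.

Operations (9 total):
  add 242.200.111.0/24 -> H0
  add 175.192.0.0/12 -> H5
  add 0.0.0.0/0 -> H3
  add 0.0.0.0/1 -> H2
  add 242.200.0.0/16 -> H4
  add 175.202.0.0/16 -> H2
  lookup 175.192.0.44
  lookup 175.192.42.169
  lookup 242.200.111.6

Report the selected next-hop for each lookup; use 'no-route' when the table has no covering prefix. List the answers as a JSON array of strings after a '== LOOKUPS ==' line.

Apply in order:
  + 242.200.111.0/24 (H0) depth=24
  + 175.192.0.0/12 (H5) depth=12
  + 0.0.0.0/0 (H3) depth=0
  + 0.0.0.0/1 (H2) depth=1
  + 242.200.0.0/16 (H4) depth=16
  + 175.202.0.0/16 (H2) depth=16
  Q 175.192.0.44: descend 101011111100 ; hops seen [H3,H5] ; pick H5
  Q 175.192.42.169: descend 101011111100 ; hops seen [H3,H5] ; pick H5
  Q 242.200.111.6: descend 111100101100100001101111 ; hops seen [H3,H4,H0] ; pick H0

== LOOKUPS ==
["H5","H5","H0"]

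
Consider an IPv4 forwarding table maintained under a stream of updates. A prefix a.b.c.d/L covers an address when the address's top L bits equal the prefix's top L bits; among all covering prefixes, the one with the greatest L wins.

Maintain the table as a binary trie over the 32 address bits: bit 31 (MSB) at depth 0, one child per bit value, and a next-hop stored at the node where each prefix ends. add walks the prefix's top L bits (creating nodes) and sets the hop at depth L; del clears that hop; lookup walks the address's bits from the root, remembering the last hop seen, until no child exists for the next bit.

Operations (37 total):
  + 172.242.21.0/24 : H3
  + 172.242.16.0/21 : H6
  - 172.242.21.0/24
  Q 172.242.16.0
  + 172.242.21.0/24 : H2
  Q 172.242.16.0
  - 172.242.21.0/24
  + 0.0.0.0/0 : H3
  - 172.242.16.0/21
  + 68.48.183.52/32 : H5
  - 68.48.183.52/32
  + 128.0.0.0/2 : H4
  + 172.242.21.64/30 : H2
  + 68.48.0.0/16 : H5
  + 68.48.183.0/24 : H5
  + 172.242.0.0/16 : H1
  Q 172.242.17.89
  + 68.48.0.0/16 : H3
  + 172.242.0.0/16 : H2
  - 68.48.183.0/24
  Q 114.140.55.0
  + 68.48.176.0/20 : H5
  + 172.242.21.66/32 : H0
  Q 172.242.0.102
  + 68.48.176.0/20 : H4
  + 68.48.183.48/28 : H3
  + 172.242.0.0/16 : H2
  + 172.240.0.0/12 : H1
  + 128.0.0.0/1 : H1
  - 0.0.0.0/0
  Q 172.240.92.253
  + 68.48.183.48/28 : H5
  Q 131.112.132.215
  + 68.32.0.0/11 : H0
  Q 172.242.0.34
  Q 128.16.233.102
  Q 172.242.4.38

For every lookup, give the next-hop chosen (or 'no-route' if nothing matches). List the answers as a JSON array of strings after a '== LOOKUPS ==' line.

Process each operation:
  add 172.242.21.0/24 -> H3 at depth 24
  add 172.242.16.0/21 -> H6 at depth 21
  - 172.242.21.0/24 clear@24
  ? 172.242.16.0  path d0:-→d1:-→d2:-→d3:-→d4:-→d5:-→d6:-→d7:-→d8:-→d9:-→d10:-→d11:-→d12:-→d13:-→d14:-→d15:-→d16:-→d17:-→d18:-→d19:-→d20:-→d21:H6  best=H6
  add 172.242.21.0/24 -> H2 at depth 24
  ? 172.242.16.0  path d0:-→d1:-→d2:-→d3:-→d4:-→d5:-→d6:-→d7:-→d8:-→d9:-→d10:-→d11:-→d12:-→d13:-→d14:-→d15:-→d16:-→d17:-→d18:-→d19:-→d20:-→d21:H6  best=H6
  - 172.242.21.0/24 clear@24
  add 0.0.0.0/0 -> H3 at depth 0
  - 172.242.16.0/21 clear@21
  add 68.48.183.52/32 -> H5 at depth 32
  - 68.48.183.52/32 clear@32
  add 128.0.0.0/2 -> H4 at depth 2
  add 172.242.21.64/30 -> H2 at depth 30
  add 68.48.0.0/16 -> H5 at depth 16
  add 68.48.183.0/24 -> H5 at depth 24
  add 172.242.0.0/16 -> H1 at depth 16
  ? 172.242.17.89  path d0:H3→d1:-→d2:H4→d3:-→d4:-→d5:-→d6:-→d7:-→d8:-→d9:-→d10:-→d11:-→d12:-→d13:-→d14:-→d15:-→d16:H1→d17:-→d18:-→d19:-→d20:-→d21:-  best=H1
  add 68.48.0.0/16 -> H3 at depth 16
  add 172.242.0.0/16 -> H2 at depth 16
  - 68.48.183.0/24 clear@24
  ? 114.140.55.0  path d0:H3→d1:-→d2:-  best=H3
  add 68.48.176.0/20 -> H5 at depth 20
  add 172.242.21.66/32 -> H0 at depth 32
  ? 172.242.0.102  path d0:H3→d1:-→d2:H4→d3:-→d4:-→d5:-→d6:-→d7:-→d8:-→d9:-→d10:-→d11:-→d12:-→d13:-→d14:-→d15:-→d16:H2→d17:-→d18:-→d19:-  best=H2
  add 68.48.176.0/20 -> H4 at depth 20
  add 68.48.183.48/28 -> H3 at depth 28
  add 172.242.0.0/16 -> H2 at depth 16
  add 172.240.0.0/12 -> H1 at depth 12
  add 128.0.0.0/1 -> H1 at depth 1
  - 0.0.0.0/0 clear@0
  ? 172.240.92.253  path d0:-→d1:H1→d2:H4→d3:-→d4:-→d5:-→d6:-→d7:-→d8:-→d9:-→d10:-→d11:-→d12:H1→d13:-→d14:-  best=H1
  add 68.48.183.48/28 -> H5 at depth 28
  ? 131.112.132.215  path d0:-→d1:H1→d2:H4  best=H4
  add 68.32.0.0/11 -> H0 at depth 11
  ? 172.242.0.34  path d0:-→d1:H1→d2:H4→d3:-→d4:-→d5:-→d6:-→d7:-→d8:-→d9:-→d10:-→d11:-→d12:H1→d13:-→d14:-→d15:-→d16:H2→d17:-→d18:-→d19:-  best=H2
  ? 128.16.233.102  path d0:-→d1:H1→d2:H4  best=H4
  ? 172.242.4.38  path d0:-→d1:H1→d2:H4→d3:-→d4:-→d5:-→d6:-→d7:-→d8:-→d9:-→d10:-→d11:-→d12:H1→d13:-→d14:-→d15:-→d16:H2→d17:-→d18:-→d19:-  best=H2

== LOOKUPS ==
["H6","H6","H1","H3","H2","H1","H4","H2","H4","H2"]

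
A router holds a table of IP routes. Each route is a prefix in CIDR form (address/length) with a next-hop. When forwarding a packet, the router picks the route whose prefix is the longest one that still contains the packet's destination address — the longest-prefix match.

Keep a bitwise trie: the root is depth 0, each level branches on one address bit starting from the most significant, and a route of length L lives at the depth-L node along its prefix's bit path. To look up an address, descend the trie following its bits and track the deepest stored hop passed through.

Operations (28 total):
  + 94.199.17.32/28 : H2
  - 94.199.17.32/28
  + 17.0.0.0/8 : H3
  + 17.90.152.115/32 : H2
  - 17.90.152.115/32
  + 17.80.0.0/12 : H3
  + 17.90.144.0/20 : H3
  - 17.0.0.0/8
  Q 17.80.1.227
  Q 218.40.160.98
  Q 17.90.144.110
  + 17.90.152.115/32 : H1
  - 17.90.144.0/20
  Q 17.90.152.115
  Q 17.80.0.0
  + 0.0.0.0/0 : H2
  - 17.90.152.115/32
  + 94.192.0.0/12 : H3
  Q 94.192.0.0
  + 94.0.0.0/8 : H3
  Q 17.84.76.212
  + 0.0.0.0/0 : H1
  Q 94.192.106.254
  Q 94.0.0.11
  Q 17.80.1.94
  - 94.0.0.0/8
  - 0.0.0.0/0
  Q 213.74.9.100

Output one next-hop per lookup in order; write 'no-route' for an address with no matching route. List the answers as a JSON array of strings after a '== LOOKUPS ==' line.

Trace:
  add 94.199.17.32/28 -> H2 at depth 28
  del 94.199.17.32/28 (clear depth 28)
  add 17.0.0.0/8 -> H3 at depth 8
  add 17.90.152.115/32 -> H2 at depth 32
  del 17.90.152.115/32 (clear depth 32)
  add 17.80.0.0/12 -> H3 at depth 12
  add 17.90.144.0/20 -> H3 at depth 20
  del 17.0.0.0/8 (clear depth 8)
  lookup 17.80.1.227: bits 000100010101 walk d0:-→d1:-→d2:-→d3:-→d4:-→d5:-→d6:-→d7:-→d8:-→d9:-→d10:-→d11:-→d12:H3 -> H3
  lookup 218.40.160.98: bits ε walk d0:- -> no-route
  lookup 17.90.144.110: bits 00010001010110101001 walk d0:-→d1:-→d2:-→d3:-→d4:-→d5:-→d6:-→d7:-→d8:-→d9:-→d10:-→d11:-→d12:H3→d13:-→d14:-→d15:-→d16:-→d17:-→d18:-→d19:-→d20:H3 -> H3
  add 17.90.152.115/32 -> H1 at depth 32
  del 17.90.144.0/20 (clear depth 20)
  lookup 17.90.152.115: bits 00010001010110101001100001110011 walk d0:-→d1:-→d2:-→d3:-→d4:-→d5:-→d6:-→d7:-→d8:-→d9:-→d10:-→d11:-→d12:H3→d13:-→d14:-→d15:-→d16:-→d17:-→d18:-→d19:-→d20:-→d21:-→d22:-→d23:-→d24:-→d25:-→d26:-→d27:-→d28:-→d29:-→d30:-→d31:-→d32:H1 -> H1
  lookup 17.80.0.0: bits 000100010101 walk d0:-→d1:-→d2:-→d3:-→d4:-→d5:-→d6:-→d7:-→d8:-→d9:-→d10:-→d11:-→d12:H3 -> H3
  add 0.0.0.0/0 -> H2 at depth 0
  del 17.90.152.115/32 (clear depth 32)
  add 94.192.0.0/12 -> H3 at depth 12
  lookup 94.192.0.0: bits 0101111011000 walk d0:H2→d1:-→d2:-→d3:-→d4:-→d5:-→d6:-→d7:-→d8:-→d9:-→d10:-→d11:-→d12:H3→d13:- -> H3
  add 94.0.0.0/8 -> H3 at depth 8
  lookup 17.84.76.212: bits 000100010101 walk d0:H2→d1:-→d2:-→d3:-→d4:-→d5:-→d6:-→d7:-→d8:-→d9:-→d10:-→d11:-→d12:H3 -> H3
  add 0.0.0.0/0 -> H1 at depth 0
  lookup 94.192.106.254: bits 0101111011000 walk d0:H1→d1:-→d2:-→d3:-→d4:-→d5:-→d6:-→d7:-→d8:H3→d9:-→d10:-→d11:-→d12:H3→d13:- -> H3
  lookup 94.0.0.11: bits 01011110 walk d0:H1→d1:-→d2:-→d3:-→d4:-→d5:-→d6:-→d7:-→d8:H3 -> H3
  lookup 17.80.1.94: bits 000100010101 walk d0:H1→d1:-→d2:-→d3:-→d4:-→d5:-→d6:-→d7:-→d8:-→d9:-→d10:-→d11:-→d12:H3 -> H3
  del 94.0.0.0/8 (clear depth 8)
  del 0.0.0.0/0 (clear depth 0)
  lookup 213.74.9.100: bits ε walk d0:- -> no-route

== LOOKUPS ==
["H3","no-route","H3","H1","H3","H3","H3","H3","H3","H3","no-route"]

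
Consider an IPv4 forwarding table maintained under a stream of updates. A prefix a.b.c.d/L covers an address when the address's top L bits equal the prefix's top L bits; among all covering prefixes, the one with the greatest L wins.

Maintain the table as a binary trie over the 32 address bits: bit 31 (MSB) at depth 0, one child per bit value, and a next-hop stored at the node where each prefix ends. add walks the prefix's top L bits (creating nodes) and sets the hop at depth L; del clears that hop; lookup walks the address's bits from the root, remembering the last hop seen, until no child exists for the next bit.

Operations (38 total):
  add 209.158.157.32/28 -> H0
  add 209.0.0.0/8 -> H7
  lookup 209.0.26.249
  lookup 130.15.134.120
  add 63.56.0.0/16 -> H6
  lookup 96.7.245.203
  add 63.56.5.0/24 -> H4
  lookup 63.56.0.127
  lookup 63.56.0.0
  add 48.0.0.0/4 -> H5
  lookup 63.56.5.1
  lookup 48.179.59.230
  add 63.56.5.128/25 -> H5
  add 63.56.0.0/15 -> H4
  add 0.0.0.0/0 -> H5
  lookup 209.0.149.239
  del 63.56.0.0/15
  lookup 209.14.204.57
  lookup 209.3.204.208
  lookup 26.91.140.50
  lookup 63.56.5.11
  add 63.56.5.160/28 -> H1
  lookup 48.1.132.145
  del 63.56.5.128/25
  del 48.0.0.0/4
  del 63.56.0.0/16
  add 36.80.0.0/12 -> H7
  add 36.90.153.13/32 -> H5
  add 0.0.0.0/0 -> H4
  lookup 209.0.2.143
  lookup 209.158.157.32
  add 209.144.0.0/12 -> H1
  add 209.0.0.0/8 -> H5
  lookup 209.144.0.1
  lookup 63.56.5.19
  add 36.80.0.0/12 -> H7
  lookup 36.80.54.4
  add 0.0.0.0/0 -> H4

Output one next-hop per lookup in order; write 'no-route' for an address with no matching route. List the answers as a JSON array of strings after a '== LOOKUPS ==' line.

Trace:
  add 209.158.157.32/28 -> H0 at depth 28
  add 209.0.0.0/8 -> H7 at depth 8
  Q 209.0.26.249: descend 11010001 ; hops seen [H7] ; pick H7
  Q 130.15.134.120: descend 1 ; hops seen [∅] ; pick no-route
  add 63.56.0.0/16 -> H6 at depth 16
  Q 96.7.245.203: descend 0 ; hops seen [∅] ; pick no-route
  add 63.56.5.0/24 -> H4 at depth 24
  Q 63.56.0.127: descend 001111110011100000000 ; hops seen [H6] ; pick H6
  Q 63.56.0.0: descend 001111110011100000000 ; hops seen [H6] ; pick H6
  add 48.0.0.0/4 -> H5 at depth 4
  Q 63.56.5.1: descend 001111110011100000000101 ; hops seen [H5,H6,H4] ; pick H4
  Q 48.179.59.230: descend 0011 ; hops seen [H5] ; pick H5
  add 63.56.5.128/25 -> H5 at depth 25
  add 63.56.0.0/15 -> H4 at depth 15
  add 0.0.0.0/0 -> H5 at depth 0
  Q 209.0.149.239: descend 11010001 ; hops seen [H5,H7] ; pick H7
  - 63.56.0.0/15 clear@15
  Q 209.14.204.57: descend 11010001 ; hops seen [H5,H7] ; pick H7
  Q 209.3.204.208: descend 11010001 ; hops seen [H5,H7] ; pick H7
  Q 26.91.140.50: descend 00 ; hops seen [H5] ; pick H5
  Q 63.56.5.11: descend 001111110011100000000101 ; hops seen [H5,H5,H6,H4] ; pick H4
  add 63.56.5.160/28 -> H1 at depth 28
  Q 48.1.132.145: descend 0011 ; hops seen [H5,H5] ; pick H5
  - 63.56.5.128/25 clear@25
  - 48.0.0.0/4 clear@4
  - 63.56.0.0/16 clear@16
  add 36.80.0.0/12 -> H7 at depth 12
  add 36.90.153.13/32 -> H5 at depth 32
  add 0.0.0.0/0 -> H4 at depth 0
  Q 209.0.2.143: descend 11010001 ; hops seen [H4,H7] ; pick H7
  Q 209.158.157.32: descend 1101000110011110100111010010 ; hops seen [H4,H7,H0] ; pick H0
  add 209.144.0.0/12 -> H1 at depth 12
  add 209.0.0.0/8 -> H5 at depth 8
  Q 209.144.0.1: descend 110100011001 ; hops seen [H4,H5,H1] ; pick H1
  Q 63.56.5.19: descend 001111110011100000000101 ; hops seen [H4,H4] ; pick H4
  add 36.80.0.0/12 -> H7 at depth 12
  Q 36.80.54.4: descend 001001000101 ; hops seen [H4,H7] ; pick H7
  add 0.0.0.0/0 -> H4 at depth 0

== LOOKUPS ==
["H7","no-route","no-route","H6","H6","H4","H5","H7","H7","H7","H5","H4","H5","H7","H0","H1","H4","H7"]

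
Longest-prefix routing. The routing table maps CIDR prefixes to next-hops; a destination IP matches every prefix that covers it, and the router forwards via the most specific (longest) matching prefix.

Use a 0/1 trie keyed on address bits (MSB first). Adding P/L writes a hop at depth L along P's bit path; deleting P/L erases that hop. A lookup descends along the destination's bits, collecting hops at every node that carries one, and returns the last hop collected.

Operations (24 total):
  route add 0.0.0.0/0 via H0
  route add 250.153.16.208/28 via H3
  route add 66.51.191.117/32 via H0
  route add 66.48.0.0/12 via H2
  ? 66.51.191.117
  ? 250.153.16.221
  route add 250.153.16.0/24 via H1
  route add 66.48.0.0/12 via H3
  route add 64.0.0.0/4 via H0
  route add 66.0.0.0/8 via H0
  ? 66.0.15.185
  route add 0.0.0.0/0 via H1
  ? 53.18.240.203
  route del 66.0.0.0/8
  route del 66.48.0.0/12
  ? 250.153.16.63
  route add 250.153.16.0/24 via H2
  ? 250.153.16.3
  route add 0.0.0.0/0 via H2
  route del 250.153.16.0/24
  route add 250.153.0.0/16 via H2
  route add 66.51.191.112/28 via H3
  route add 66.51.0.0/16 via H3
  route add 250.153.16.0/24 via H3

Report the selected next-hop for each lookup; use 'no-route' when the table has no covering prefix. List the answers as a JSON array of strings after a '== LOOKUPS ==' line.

Process each operation:
  add 0.0.0.0/0 -> H0 at depth 0
  add 250.153.16.208/28 -> H3 at depth 28
  add 66.51.191.117/32 -> H0 at depth 32
  add 66.48.0.0/12 -> H2 at depth 12
  lookup 66.51.191.117: bits 01000010001100111011111101110101 walk d0:H0→d1:-→d2:-→d3:-→d4:-→d5:-→d6:-→d7:-→d8:-→d9:-→d10:-→d11:-→d12:H2→d13:-→d14:-→d15:-→d16:-→d17:-→d18:-→d19:-→d20:-→d21:-→d22:-→d23:-→d24:-→d25:-→d26:-→d27:-→d28:-→d29:-→d30:-→d31:-→d32:H0 -> H0
  lookup 250.153.16.221: bits 1111101010011001000100001101 walk d0:H0→d1:-→d2:-→d3:-→d4:-→d5:-→d6:-→d7:-→d8:-→d9:-→d10:-→d11:-→d12:-→d13:-→d14:-→d15:-→d16:-→d17:-→d18:-→d19:-→d20:-→d21:-→d22:-→d23:-→d24:-→d25:-→d26:-→d27:-→d28:H3 -> H3
  add 250.153.16.0/24 -> H1 at depth 24
  add 66.48.0.0/12 -> H3 at depth 12
  add 64.0.0.0/4 -> H0 at depth 4
  add 66.0.0.0/8 -> H0 at depth 8
  lookup 66.0.15.185: bits 0100001000 walk d0:H0→d1:-→d2:-→d3:-→d4:H0→d5:-→d6:-→d7:-→d8:H0→d9:-→d10:- -> H0
  add 0.0.0.0/0 -> H1 at depth 0
  lookup 53.18.240.203: bits 0 walk d0:H1→d1:- -> H1
  - 66.0.0.0/8 clear@8
  - 66.48.0.0/12 clear@12
  lookup 250.153.16.63: bits 111110101001100100010000 walk d0:H1→d1:-→d2:-→d3:-→d4:-→d5:-→d6:-→d7:-→d8:-→d9:-→d10:-→d11:-→d12:-→d13:-→d14:-→d15:-→d16:-→d17:-→d18:-→d19:-→d20:-→d21:-→d22:-→d23:-→d24:H1 -> H1
  add 250.153.16.0/24 -> H2 at depth 24
  lookup 250.153.16.3: bits 111110101001100100010000 walk d0:H1→d1:-→d2:-→d3:-→d4:-→d5:-→d6:-→d7:-→d8:-→d9:-→d10:-→d11:-→d12:-→d13:-→d14:-→d15:-→d16:-→d17:-→d18:-→d19:-→d20:-→d21:-→d22:-→d23:-→d24:H2 -> H2
  add 0.0.0.0/0 -> H2 at depth 0
  - 250.153.16.0/24 clear@24
  add 250.153.0.0/16 -> H2 at depth 16
  add 66.51.191.112/28 -> H3 at depth 28
  add 66.51.0.0/16 -> H3 at depth 16
  add 250.153.16.0/24 -> H3 at depth 24

== LOOKUPS ==
["H0","H3","H0","H1","H1","H2"]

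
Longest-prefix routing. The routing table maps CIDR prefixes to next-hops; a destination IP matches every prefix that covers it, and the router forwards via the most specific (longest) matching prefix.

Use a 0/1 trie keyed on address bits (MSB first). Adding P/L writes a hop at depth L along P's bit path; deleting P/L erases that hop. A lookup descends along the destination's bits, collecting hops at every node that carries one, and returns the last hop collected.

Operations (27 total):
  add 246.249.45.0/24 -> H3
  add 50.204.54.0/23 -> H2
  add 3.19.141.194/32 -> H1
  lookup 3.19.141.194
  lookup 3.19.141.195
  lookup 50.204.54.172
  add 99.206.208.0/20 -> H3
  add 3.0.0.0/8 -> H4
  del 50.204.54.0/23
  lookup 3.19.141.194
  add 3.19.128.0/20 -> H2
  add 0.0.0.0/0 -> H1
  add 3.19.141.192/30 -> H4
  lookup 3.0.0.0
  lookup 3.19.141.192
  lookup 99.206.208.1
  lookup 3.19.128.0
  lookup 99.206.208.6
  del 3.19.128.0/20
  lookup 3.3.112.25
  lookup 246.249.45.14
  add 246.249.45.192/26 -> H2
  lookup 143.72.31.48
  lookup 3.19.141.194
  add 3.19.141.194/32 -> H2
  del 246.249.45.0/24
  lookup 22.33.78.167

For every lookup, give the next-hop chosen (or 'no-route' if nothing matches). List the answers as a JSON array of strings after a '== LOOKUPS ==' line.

Trace:
  add 246.249.45.0/24 -> H3 at depth 24
  add 50.204.54.0/23 -> H2 at depth 23
  add 3.19.141.194/32 -> H1 at depth 32
  Q 3.19.141.194: descend 00000011000100111000110111000010 ; hops seen [H1] ; pick H1
  Q 3.19.141.195: descend 0000001100010011100011011100001 ; hops seen [∅] ; pick no-route
  Q 50.204.54.172: descend 00110010110011000011011 ; hops seen [H2] ; pick H2
  add 99.206.208.0/20 -> H3 at depth 20
  add 3.0.0.0/8 -> H4 at depth 8
  del 50.204.54.0/23 (clear depth 23)
  Q 3.19.141.194: descend 00000011000100111000110111000010 ; hops seen [H4,H1] ; pick H1
  add 3.19.128.0/20 -> H2 at depth 20
  add 0.0.0.0/0 -> H1 at depth 0
  add 3.19.141.192/30 -> H4 at depth 30
  Q 3.0.0.0: descend 00000011000 ; hops seen [H1,H4] ; pick H4
  Q 3.19.141.192: descend 000000110001001110001101110000 ; hops seen [H1,H4,H2,H4] ; pick H4
  Q 99.206.208.1: descend 01100011110011101101 ; hops seen [H1,H3] ; pick H3
  Q 3.19.128.0: descend 00000011000100111000 ; hops seen [H1,H4,H2] ; pick H2
  Q 99.206.208.6: descend 01100011110011101101 ; hops seen [H1,H3] ; pick H3
  del 3.19.128.0/20 (clear depth 20)
  Q 3.3.112.25: descend 00000011000 ; hops seen [H1,H4] ; pick H4
  Q 246.249.45.14: descend 111101101111100100101101 ; hops seen [H1,H3] ; pick H3
  add 246.249.45.192/26 -> H2 at depth 26
  Q 143.72.31.48: descend 1 ; hops seen [H1] ; pick H1
  Q 3.19.141.194: descend 00000011000100111000110111000010 ; hops seen [H1,H4,H4,H1] ; pick H1
  add 3.19.141.194/32 -> H2 at depth 32
  del 246.249.45.0/24 (clear depth 24)
  Q 22.33.78.167: descend 000 ; hops seen [H1] ; pick H1

== LOOKUPS ==
["H1","no-route","H2","H1","H4","H4","H3","H2","H3","H4","H3","H1","H1","H1"]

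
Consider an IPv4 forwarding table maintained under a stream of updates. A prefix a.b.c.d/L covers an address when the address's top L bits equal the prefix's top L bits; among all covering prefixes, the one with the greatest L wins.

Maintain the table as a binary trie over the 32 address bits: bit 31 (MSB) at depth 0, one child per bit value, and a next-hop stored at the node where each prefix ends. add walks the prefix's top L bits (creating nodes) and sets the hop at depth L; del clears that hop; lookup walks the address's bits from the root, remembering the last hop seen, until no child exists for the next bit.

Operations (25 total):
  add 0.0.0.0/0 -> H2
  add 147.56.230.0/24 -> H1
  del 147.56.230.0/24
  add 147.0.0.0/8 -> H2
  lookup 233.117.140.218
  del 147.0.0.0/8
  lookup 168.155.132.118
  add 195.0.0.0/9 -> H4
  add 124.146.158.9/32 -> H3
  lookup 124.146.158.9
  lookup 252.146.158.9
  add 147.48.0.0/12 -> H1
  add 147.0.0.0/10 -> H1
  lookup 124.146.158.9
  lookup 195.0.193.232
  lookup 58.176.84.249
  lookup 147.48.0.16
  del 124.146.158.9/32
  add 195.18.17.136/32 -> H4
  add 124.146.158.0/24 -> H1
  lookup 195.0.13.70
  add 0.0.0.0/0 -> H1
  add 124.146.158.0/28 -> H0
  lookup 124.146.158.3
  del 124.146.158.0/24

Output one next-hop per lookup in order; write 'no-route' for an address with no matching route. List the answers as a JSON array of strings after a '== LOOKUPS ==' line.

Trace:
  add 0.0.0.0/0 -> H2 at depth 0
  add 147.56.230.0/24 -> H1 at depth 24
  - 147.56.230.0/24 clear@24
  add 147.0.0.0/8 -> H2 at depth 8
  Q 233.117.140.218: descend 1 ; hops seen [H2] ; pick H2
  - 147.0.0.0/8 clear@8
  Q 168.155.132.118: descend 10 ; hops seen [H2] ; pick H2
  add 195.0.0.0/9 -> H4 at depth 9
  add 124.146.158.9/32 -> H3 at depth 32
  Q 124.146.158.9: descend 01111100100100101001111000001001 ; hops seen [H2,H3] ; pick H3
  Q 252.146.158.9: descend 11 ; hops seen [H2] ; pick H2
  add 147.48.0.0/12 -> H1 at depth 12
  add 147.0.0.0/10 -> H1 at depth 10
  Q 124.146.158.9: descend 01111100100100101001111000001001 ; hops seen [H2,H3] ; pick H3
  Q 195.0.193.232: descend 110000110 ; hops seen [H2,H4] ; pick H4
  Q 58.176.84.249: descend 0 ; hops seen [H2] ; pick H2
  Q 147.48.0.16: descend 100100110011 ; hops seen [H2,H1,H1] ; pick H1
  - 124.146.158.9/32 clear@32
  add 195.18.17.136/32 -> H4 at depth 32
  add 124.146.158.0/24 -> H1 at depth 24
  Q 195.0.13.70: descend 11000011000 ; hops seen [H2,H4] ; pick H4
  add 0.0.0.0/0 -> H1 at depth 0
  add 124.146.158.0/28 -> H0 at depth 28
  Q 124.146.158.3: descend 0111110010010010100111100000 ; hops seen [H1,H1,H0] ; pick H0
  - 124.146.158.0/24 clear@24

== LOOKUPS ==
["H2","H2","H3","H2","H3","H4","H2","H1","H4","H0"]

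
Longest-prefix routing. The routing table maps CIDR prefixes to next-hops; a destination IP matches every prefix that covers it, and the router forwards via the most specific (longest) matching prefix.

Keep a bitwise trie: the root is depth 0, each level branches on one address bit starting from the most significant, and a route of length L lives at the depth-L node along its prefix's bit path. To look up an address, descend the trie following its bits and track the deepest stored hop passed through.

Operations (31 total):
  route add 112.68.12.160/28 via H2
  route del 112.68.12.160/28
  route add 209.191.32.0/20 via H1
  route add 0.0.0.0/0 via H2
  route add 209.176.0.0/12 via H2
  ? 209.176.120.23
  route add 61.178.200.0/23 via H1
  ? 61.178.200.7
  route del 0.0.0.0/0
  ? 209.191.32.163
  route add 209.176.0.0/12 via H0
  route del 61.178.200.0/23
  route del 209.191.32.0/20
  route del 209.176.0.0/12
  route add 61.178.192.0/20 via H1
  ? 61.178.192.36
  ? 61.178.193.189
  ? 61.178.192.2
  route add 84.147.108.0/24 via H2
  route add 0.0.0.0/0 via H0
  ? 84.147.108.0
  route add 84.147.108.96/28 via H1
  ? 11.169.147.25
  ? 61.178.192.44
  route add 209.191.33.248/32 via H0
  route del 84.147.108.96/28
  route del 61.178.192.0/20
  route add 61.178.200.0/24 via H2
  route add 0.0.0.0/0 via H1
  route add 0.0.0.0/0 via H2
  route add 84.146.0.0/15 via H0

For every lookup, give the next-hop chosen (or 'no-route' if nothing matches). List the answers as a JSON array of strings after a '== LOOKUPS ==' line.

Apply in order:
  add 112.68.12.160/28 -> H2 at depth 28
  del 112.68.12.160/28 (clear depth 28)
  add 209.191.32.0/20 -> H1 at depth 20
  add 0.0.0.0/0 -> H2 at depth 0
  add 209.176.0.0/12 -> H2 at depth 12
  lookup 209.176.120.23: bits 110100011011 walk d0:H2→d1:-→d2:-→d3:-→d4:-→d5:-→d6:-→d7:-→d8:-→d9:-→d10:-→d11:-→d12:H2 -> H2
  add 61.178.200.0/23 -> H1 at depth 23
  lookup 61.178.200.7: bits 00111101101100101100100 walk d0:H2→d1:-→d2:-→d3:-→d4:-→d5:-→d6:-→d7:-→d8:-→d9:-→d10:-→d11:-→d12:-→d13:-→d14:-→d15:-→d16:-→d17:-→d18:-→d19:-→d20:-→d21:-→d22:-→d23:H1 -> H1
  del 0.0.0.0/0 (clear depth 0)
  lookup 209.191.32.163: bits 11010001101111110010 walk d0:-→d1:-→d2:-→d3:-→d4:-→d5:-→d6:-→d7:-→d8:-→d9:-→d10:-→d11:-→d12:H2→d13:-→d14:-→d15:-→d16:-→d17:-→d18:-→d19:-→d20:H1 -> H1
  add 209.176.0.0/12 -> H0 at depth 12
  del 61.178.200.0/23 (clear depth 23)
  del 209.191.32.0/20 (clear depth 20)
  del 209.176.0.0/12 (clear depth 12)
  add 61.178.192.0/20 -> H1 at depth 20
  lookup 61.178.192.36: bits 00111101101100101100 walk d0:-→d1:-→d2:-→d3:-→d4:-→d5:-→d6:-→d7:-→d8:-→d9:-→d10:-→d11:-→d12:-→d13:-→d14:-→d15:-→d16:-→d17:-→d18:-→d19:-→d20:H1 -> H1
  lookup 61.178.193.189: bits 00111101101100101100 walk d0:-→d1:-→d2:-→d3:-→d4:-→d5:-→d6:-→d7:-→d8:-→d9:-→d10:-→d11:-→d12:-→d13:-→d14:-→d15:-→d16:-→d17:-→d18:-→d19:-→d20:H1 -> H1
  lookup 61.178.192.2: bits 00111101101100101100 walk d0:-→d1:-→d2:-→d3:-→d4:-→d5:-→d6:-→d7:-→d8:-→d9:-→d10:-→d11:-→d12:-→d13:-→d14:-→d15:-→d16:-→d17:-→d18:-→d19:-→d20:H1 -> H1
  add 84.147.108.0/24 -> H2 at depth 24
  add 0.0.0.0/0 -> H0 at depth 0
  lookup 84.147.108.0: bits 010101001001001101101100 walk d0:H0→d1:-→d2:-→d3:-→d4:-→d5:-→d6:-→d7:-→d8:-→d9:-→d10:-→d11:-→d12:-→d13:-→d14:-→d15:-→d16:-→d17:-→d18:-→d19:-→d20:-→d21:-→d22:-→d23:-→d24:H2 -> H2
  add 84.147.108.96/28 -> H1 at depth 28
  lookup 11.169.147.25: bits 00 walk d0:H0→d1:-→d2:- -> H0
  lookup 61.178.192.44: bits 00111101101100101100 walk d0:H0→d1:-→d2:-→d3:-→d4:-→d5:-→d6:-→d7:-→d8:-→d9:-→d10:-→d11:-→d12:-→d13:-→d14:-→d15:-→d16:-→d17:-→d18:-→d19:-→d20:H1 -> H1
  add 209.191.33.248/32 -> H0 at depth 32
  del 84.147.108.96/28 (clear depth 28)
  del 61.178.192.0/20 (clear depth 20)
  add 61.178.200.0/24 -> H2 at depth 24
  add 0.0.0.0/0 -> H1 at depth 0
  add 0.0.0.0/0 -> H2 at depth 0
  add 84.146.0.0/15 -> H0 at depth 15

== LOOKUPS ==
["H2","H1","H1","H1","H1","H1","H2","H0","H1"]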